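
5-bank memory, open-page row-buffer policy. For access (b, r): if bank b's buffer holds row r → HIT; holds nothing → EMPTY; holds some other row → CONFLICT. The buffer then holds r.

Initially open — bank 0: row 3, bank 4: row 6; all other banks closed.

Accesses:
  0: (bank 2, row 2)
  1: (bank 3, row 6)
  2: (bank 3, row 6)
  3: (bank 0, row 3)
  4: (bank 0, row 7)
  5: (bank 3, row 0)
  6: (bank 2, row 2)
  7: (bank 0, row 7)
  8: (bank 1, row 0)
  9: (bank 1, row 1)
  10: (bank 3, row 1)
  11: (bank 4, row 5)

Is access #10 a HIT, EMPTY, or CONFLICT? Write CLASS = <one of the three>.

0: bank 2 row 2 — prev None → EMPTY
1: bank 3 row 6 — prev None → EMPTY
2: bank 3 row 6 — prev 6 → HIT
3: bank 0 row 3 — prev 3 → HIT
4: bank 0 row 7 — prev 3 → CONFLICT
5: bank 3 row 0 — prev 6 → CONFLICT
6: bank 2 row 2 — prev 2 → HIT
7: bank 0 row 7 — prev 7 → HIT
8: bank 1 row 0 — prev None → EMPTY
9: bank 1 row 1 — prev 0 → CONFLICT
10: bank 3 row 1 — prev 0 → CONFLICT
11: bank 4 row 5 — prev 6 → CONFLICT

CLASS = CONFLICT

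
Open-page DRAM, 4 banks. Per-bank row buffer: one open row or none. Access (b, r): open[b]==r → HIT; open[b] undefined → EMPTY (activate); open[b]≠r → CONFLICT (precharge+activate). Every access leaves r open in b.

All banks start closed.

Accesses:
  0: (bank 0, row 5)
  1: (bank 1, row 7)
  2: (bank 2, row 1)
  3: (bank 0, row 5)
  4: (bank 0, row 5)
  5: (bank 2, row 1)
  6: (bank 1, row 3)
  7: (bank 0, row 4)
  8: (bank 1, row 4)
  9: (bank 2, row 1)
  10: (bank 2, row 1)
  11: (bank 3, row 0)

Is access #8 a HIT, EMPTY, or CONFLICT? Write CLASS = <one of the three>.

#0 (0,5) E
#1 (1,7) E
#2 (2,1) E
#3 (0,5) H  (was 5)
#4 (0,5) H  (was 5)
#5 (2,1) H  (was 1)
#6 (1,3) C  (was 7)
#7 (0,4) C  (was 5)
#8 (1,4) C  (was 3)
#9 (2,1) H  (was 1)
#10 (2,1) H  (was 1)
#11 (3,0) E

CLASS = CONFLICT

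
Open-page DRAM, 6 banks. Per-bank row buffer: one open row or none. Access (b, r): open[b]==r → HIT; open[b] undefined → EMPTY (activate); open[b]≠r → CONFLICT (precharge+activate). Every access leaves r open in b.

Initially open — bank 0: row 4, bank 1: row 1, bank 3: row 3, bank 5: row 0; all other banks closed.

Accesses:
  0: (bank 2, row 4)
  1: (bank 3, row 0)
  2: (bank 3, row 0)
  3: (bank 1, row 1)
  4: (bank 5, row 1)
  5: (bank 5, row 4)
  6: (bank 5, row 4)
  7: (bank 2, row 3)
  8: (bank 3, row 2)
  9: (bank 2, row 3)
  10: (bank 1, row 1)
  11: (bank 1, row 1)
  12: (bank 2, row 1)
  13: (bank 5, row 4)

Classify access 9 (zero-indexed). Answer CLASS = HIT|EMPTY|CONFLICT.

CLASS = HIT

  [0] b2 r4: no row ⇒ E
  [1] b3 r0: had r3 ⇒ C
  [2] b3 r0: had r0 ⇒ H
  [3] b1 r1: had r1 ⇒ H
  [4] b5 r1: had r0 ⇒ C
  [5] b5 r4: had r1 ⇒ C
  [6] b5 r4: had r4 ⇒ H
  [7] b2 r3: had r4 ⇒ C
  [8] b3 r2: had r0 ⇒ C
  [9] b2 r3: had r3 ⇒ H
  [10] b1 r1: had r1 ⇒ H
  [11] b1 r1: had r1 ⇒ H
  [12] b2 r1: had r3 ⇒ C
  [13] b5 r4: had r4 ⇒ H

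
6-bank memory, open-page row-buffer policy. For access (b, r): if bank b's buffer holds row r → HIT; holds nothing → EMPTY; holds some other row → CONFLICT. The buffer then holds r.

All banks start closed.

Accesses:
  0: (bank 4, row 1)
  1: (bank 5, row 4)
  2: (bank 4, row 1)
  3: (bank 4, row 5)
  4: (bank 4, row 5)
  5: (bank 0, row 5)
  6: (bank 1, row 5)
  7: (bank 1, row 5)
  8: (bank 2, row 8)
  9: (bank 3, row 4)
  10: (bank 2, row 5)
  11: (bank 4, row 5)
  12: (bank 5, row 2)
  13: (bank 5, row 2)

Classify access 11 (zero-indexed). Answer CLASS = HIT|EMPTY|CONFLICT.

CLASS = HIT

#0 (4,1) E
#1 (5,4) E
#2 (4,1) H  (was 1)
#3 (4,5) C  (was 1)
#4 (4,5) H  (was 5)
#5 (0,5) E
#6 (1,5) E
#7 (1,5) H  (was 5)
#8 (2,8) E
#9 (3,4) E
#10 (2,5) C  (was 8)
#11 (4,5) H  (was 5)
#12 (5,2) C  (was 4)
#13 (5,2) H  (was 2)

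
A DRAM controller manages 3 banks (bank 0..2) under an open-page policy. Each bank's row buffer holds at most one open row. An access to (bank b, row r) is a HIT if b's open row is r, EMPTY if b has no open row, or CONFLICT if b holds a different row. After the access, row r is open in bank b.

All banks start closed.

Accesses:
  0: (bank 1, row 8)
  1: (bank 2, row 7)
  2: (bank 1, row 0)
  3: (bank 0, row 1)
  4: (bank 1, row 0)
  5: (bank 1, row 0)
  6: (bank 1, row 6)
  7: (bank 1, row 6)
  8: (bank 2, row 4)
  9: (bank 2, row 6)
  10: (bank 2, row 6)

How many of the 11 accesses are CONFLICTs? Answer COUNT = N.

COUNT = 4

step 0: bank1 None->8 [EMPTY]
step 1: bank2 None->7 [EMPTY]
step 2: bank1 8->0 [CONFLICT]
step 3: bank0 None->1 [EMPTY]
step 4: bank1 0->0 [HIT]
step 5: bank1 0->0 [HIT]
step 6: bank1 0->6 [CONFLICT]
step 7: bank1 6->6 [HIT]
step 8: bank2 7->4 [CONFLICT]
step 9: bank2 4->6 [CONFLICT]
step 10: bank2 6->6 [HIT]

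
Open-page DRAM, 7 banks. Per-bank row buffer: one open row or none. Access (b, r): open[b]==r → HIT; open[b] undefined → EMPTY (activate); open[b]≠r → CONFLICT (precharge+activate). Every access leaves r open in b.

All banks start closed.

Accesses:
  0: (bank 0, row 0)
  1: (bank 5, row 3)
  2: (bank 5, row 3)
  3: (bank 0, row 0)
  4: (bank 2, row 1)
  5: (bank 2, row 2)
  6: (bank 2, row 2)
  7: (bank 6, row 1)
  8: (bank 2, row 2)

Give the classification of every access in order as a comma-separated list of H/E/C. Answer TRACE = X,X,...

TRACE = E,E,H,H,E,C,H,E,H

step 0: bank0 None->0 [EMPTY]
step 1: bank5 None->3 [EMPTY]
step 2: bank5 3->3 [HIT]
step 3: bank0 0->0 [HIT]
step 4: bank2 None->1 [EMPTY]
step 5: bank2 1->2 [CONFLICT]
step 6: bank2 2->2 [HIT]
step 7: bank6 None->1 [EMPTY]
step 8: bank2 2->2 [HIT]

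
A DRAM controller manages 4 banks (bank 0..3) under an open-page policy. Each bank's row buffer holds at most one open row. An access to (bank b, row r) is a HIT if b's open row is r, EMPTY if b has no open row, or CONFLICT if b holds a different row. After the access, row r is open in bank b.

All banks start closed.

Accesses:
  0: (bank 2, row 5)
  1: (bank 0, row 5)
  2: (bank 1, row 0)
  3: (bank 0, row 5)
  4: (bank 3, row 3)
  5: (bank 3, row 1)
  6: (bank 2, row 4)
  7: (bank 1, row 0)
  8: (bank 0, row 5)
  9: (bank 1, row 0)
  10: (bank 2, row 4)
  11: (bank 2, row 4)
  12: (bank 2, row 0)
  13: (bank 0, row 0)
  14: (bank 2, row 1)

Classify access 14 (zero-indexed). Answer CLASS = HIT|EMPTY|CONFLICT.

  [0] b2 r5: no row ⇒ E
  [1] b0 r5: no row ⇒ E
  [2] b1 r0: no row ⇒ E
  [3] b0 r5: had r5 ⇒ H
  [4] b3 r3: no row ⇒ E
  [5] b3 r1: had r3 ⇒ C
  [6] b2 r4: had r5 ⇒ C
  [7] b1 r0: had r0 ⇒ H
  [8] b0 r5: had r5 ⇒ H
  [9] b1 r0: had r0 ⇒ H
  [10] b2 r4: had r4 ⇒ H
  [11] b2 r4: had r4 ⇒ H
  [12] b2 r0: had r4 ⇒ C
  [13] b0 r0: had r5 ⇒ C
  [14] b2 r1: had r0 ⇒ C

CLASS = CONFLICT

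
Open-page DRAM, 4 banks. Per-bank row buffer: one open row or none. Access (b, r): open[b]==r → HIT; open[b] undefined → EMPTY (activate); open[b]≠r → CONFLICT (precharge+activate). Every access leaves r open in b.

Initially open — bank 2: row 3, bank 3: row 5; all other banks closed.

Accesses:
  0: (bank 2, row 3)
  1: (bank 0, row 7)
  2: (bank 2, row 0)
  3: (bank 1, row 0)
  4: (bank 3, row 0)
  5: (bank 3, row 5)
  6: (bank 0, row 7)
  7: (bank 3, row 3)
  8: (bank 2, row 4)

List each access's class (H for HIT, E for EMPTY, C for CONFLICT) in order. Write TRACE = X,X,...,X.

TRACE = H,E,C,E,C,C,H,C,C

  [0] b2 r3: had r3 ⇒ H
  [1] b0 r7: no row ⇒ E
  [2] b2 r0: had r3 ⇒ C
  [3] b1 r0: no row ⇒ E
  [4] b3 r0: had r5 ⇒ C
  [5] b3 r5: had r0 ⇒ C
  [6] b0 r7: had r7 ⇒ H
  [7] b3 r3: had r5 ⇒ C
  [8] b2 r4: had r0 ⇒ C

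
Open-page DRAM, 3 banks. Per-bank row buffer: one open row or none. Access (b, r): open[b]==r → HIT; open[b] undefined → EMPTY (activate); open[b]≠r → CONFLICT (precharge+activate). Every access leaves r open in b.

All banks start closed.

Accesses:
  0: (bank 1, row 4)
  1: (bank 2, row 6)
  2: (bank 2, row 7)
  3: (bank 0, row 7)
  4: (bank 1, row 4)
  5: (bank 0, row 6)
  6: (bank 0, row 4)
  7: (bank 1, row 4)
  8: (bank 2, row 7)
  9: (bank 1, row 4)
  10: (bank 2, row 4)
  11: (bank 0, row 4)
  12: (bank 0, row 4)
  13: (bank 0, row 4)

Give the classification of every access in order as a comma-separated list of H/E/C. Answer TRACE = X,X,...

TRACE = E,E,C,E,H,C,C,H,H,H,C,H,H,H

0: bank 1 row 4 — prev None → EMPTY
1: bank 2 row 6 — prev None → EMPTY
2: bank 2 row 7 — prev 6 → CONFLICT
3: bank 0 row 7 — prev None → EMPTY
4: bank 1 row 4 — prev 4 → HIT
5: bank 0 row 6 — prev 7 → CONFLICT
6: bank 0 row 4 — prev 6 → CONFLICT
7: bank 1 row 4 — prev 4 → HIT
8: bank 2 row 7 — prev 7 → HIT
9: bank 1 row 4 — prev 4 → HIT
10: bank 2 row 4 — prev 7 → CONFLICT
11: bank 0 row 4 — prev 4 → HIT
12: bank 0 row 4 — prev 4 → HIT
13: bank 0 row 4 — prev 4 → HIT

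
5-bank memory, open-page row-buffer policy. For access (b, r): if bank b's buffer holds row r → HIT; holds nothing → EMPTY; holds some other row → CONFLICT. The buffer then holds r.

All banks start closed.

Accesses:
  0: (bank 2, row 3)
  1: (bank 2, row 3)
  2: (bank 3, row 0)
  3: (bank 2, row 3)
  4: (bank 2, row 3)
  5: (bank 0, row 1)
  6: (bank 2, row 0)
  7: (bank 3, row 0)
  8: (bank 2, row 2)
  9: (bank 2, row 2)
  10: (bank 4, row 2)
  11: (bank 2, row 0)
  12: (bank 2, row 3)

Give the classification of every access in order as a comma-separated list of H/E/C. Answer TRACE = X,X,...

#0 (2,3) E
#1 (2,3) H  (was 3)
#2 (3,0) E
#3 (2,3) H  (was 3)
#4 (2,3) H  (was 3)
#5 (0,1) E
#6 (2,0) C  (was 3)
#7 (3,0) H  (was 0)
#8 (2,2) C  (was 0)
#9 (2,2) H  (was 2)
#10 (4,2) E
#11 (2,0) C  (was 2)
#12 (2,3) C  (was 0)

TRACE = E,H,E,H,H,E,C,H,C,H,E,C,C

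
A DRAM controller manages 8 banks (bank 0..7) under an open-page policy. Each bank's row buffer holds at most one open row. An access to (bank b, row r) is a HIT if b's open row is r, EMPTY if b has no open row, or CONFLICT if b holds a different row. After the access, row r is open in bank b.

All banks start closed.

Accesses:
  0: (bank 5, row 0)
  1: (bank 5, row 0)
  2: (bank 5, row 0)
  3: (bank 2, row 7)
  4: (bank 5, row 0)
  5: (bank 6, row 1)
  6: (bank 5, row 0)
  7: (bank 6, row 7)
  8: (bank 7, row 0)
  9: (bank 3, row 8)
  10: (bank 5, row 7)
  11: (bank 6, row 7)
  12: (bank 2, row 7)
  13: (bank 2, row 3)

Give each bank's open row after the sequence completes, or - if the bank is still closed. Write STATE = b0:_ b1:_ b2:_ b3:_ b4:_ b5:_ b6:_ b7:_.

STATE = b0:- b1:- b2:3 b3:8 b4:- b5:7 b6:7 b7:0

step 0: bank5 None->0 [EMPTY]
step 1: bank5 0->0 [HIT]
step 2: bank5 0->0 [HIT]
step 3: bank2 None->7 [EMPTY]
step 4: bank5 0->0 [HIT]
step 5: bank6 None->1 [EMPTY]
step 6: bank5 0->0 [HIT]
step 7: bank6 1->7 [CONFLICT]
step 8: bank7 None->0 [EMPTY]
step 9: bank3 None->8 [EMPTY]
step 10: bank5 0->7 [CONFLICT]
step 11: bank6 7->7 [HIT]
step 12: bank2 7->7 [HIT]
step 13: bank2 7->3 [CONFLICT]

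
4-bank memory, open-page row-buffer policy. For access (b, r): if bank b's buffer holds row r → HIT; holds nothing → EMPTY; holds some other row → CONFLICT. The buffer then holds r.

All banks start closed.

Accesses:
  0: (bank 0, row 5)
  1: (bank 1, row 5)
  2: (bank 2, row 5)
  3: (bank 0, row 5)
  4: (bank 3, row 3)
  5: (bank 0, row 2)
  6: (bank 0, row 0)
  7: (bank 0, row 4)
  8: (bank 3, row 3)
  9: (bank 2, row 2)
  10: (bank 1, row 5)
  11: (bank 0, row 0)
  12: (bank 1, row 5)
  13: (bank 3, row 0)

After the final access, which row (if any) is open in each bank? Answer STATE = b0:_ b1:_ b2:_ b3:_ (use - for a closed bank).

STATE = b0:0 b1:5 b2:2 b3:0

step 0: bank0 None->5 [EMPTY]
step 1: bank1 None->5 [EMPTY]
step 2: bank2 None->5 [EMPTY]
step 3: bank0 5->5 [HIT]
step 4: bank3 None->3 [EMPTY]
step 5: bank0 5->2 [CONFLICT]
step 6: bank0 2->0 [CONFLICT]
step 7: bank0 0->4 [CONFLICT]
step 8: bank3 3->3 [HIT]
step 9: bank2 5->2 [CONFLICT]
step 10: bank1 5->5 [HIT]
step 11: bank0 4->0 [CONFLICT]
step 12: bank1 5->5 [HIT]
step 13: bank3 3->0 [CONFLICT]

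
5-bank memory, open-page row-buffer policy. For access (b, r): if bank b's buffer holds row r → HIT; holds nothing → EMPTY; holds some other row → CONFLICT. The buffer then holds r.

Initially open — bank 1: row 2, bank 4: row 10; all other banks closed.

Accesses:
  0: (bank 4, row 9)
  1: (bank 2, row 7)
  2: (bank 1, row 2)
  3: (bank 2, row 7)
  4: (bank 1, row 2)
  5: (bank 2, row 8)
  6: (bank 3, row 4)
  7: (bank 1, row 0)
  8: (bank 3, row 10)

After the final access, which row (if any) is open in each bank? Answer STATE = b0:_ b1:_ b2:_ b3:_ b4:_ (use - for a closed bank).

STATE = b0:- b1:0 b2:8 b3:10 b4:9

0: bank 4 row 9 — prev 10 → CONFLICT
1: bank 2 row 7 — prev None → EMPTY
2: bank 1 row 2 — prev 2 → HIT
3: bank 2 row 7 — prev 7 → HIT
4: bank 1 row 2 — prev 2 → HIT
5: bank 2 row 8 — prev 7 → CONFLICT
6: bank 3 row 4 — prev None → EMPTY
7: bank 1 row 0 — prev 2 → CONFLICT
8: bank 3 row 10 — prev 4 → CONFLICT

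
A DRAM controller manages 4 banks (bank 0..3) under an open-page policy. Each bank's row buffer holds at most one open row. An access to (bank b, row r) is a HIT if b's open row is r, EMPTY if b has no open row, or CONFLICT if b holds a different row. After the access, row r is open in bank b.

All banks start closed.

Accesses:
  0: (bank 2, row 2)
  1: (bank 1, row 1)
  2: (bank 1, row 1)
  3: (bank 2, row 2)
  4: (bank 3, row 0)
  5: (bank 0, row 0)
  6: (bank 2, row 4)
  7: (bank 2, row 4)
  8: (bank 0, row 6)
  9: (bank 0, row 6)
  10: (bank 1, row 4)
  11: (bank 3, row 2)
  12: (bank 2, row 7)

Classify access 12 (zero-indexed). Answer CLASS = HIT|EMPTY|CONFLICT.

#0 (2,2) E
#1 (1,1) E
#2 (1,1) H  (was 1)
#3 (2,2) H  (was 2)
#4 (3,0) E
#5 (0,0) E
#6 (2,4) C  (was 2)
#7 (2,4) H  (was 4)
#8 (0,6) C  (was 0)
#9 (0,6) H  (was 6)
#10 (1,4) C  (was 1)
#11 (3,2) C  (was 0)
#12 (2,7) C  (was 4)

CLASS = CONFLICT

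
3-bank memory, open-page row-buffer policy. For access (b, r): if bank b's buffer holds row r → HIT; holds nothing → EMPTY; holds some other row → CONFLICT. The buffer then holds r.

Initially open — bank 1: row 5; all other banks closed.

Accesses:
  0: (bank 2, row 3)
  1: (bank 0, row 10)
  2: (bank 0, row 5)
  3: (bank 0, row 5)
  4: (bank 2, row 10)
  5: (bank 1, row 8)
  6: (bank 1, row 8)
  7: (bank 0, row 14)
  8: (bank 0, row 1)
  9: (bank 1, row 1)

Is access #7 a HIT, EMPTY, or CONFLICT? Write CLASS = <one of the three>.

#0 (2,3) E
#1 (0,10) E
#2 (0,5) C  (was 10)
#3 (0,5) H  (was 5)
#4 (2,10) C  (was 3)
#5 (1,8) C  (was 5)
#6 (1,8) H  (was 8)
#7 (0,14) C  (was 5)
#8 (0,1) C  (was 14)
#9 (1,1) C  (was 8)

CLASS = CONFLICT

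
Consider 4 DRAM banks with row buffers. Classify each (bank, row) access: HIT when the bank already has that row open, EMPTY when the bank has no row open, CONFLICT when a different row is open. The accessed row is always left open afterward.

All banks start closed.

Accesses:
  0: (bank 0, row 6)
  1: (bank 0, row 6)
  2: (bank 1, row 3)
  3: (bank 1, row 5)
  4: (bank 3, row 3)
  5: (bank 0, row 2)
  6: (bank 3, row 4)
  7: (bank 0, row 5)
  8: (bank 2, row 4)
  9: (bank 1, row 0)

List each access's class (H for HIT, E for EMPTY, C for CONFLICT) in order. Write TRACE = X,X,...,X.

TRACE = E,H,E,C,E,C,C,C,E,C

  [0] b0 r6: no row ⇒ E
  [1] b0 r6: had r6 ⇒ H
  [2] b1 r3: no row ⇒ E
  [3] b1 r5: had r3 ⇒ C
  [4] b3 r3: no row ⇒ E
  [5] b0 r2: had r6 ⇒ C
  [6] b3 r4: had r3 ⇒ C
  [7] b0 r5: had r2 ⇒ C
  [8] b2 r4: no row ⇒ E
  [9] b1 r0: had r5 ⇒ C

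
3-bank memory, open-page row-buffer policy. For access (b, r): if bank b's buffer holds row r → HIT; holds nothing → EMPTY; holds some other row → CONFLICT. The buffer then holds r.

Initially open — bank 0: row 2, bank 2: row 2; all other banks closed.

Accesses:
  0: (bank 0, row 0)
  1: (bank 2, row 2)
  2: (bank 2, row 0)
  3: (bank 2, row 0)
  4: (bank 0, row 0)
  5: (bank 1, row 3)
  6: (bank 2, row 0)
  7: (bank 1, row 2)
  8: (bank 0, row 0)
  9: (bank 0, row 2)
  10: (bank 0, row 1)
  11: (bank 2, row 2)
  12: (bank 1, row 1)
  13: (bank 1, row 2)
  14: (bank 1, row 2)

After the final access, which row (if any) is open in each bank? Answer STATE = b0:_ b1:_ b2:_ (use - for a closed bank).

STATE = b0:1 b1:2 b2:2

#0 (0,0) C  (was 2)
#1 (2,2) H  (was 2)
#2 (2,0) C  (was 2)
#3 (2,0) H  (was 0)
#4 (0,0) H  (was 0)
#5 (1,3) E
#6 (2,0) H  (was 0)
#7 (1,2) C  (was 3)
#8 (0,0) H  (was 0)
#9 (0,2) C  (was 0)
#10 (0,1) C  (was 2)
#11 (2,2) C  (was 0)
#12 (1,1) C  (was 2)
#13 (1,2) C  (was 1)
#14 (1,2) H  (was 2)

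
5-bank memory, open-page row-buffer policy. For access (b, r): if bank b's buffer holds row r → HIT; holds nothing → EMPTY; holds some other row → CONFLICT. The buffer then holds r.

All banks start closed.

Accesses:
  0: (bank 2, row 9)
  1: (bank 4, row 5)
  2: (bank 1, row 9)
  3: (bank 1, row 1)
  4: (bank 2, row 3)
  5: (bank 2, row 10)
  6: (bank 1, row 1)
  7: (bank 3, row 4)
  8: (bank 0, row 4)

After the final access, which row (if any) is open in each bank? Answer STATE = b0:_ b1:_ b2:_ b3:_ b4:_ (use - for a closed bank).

STATE = b0:4 b1:1 b2:10 b3:4 b4:5

#0 (2,9) E
#1 (4,5) E
#2 (1,9) E
#3 (1,1) C  (was 9)
#4 (2,3) C  (was 9)
#5 (2,10) C  (was 3)
#6 (1,1) H  (was 1)
#7 (3,4) E
#8 (0,4) E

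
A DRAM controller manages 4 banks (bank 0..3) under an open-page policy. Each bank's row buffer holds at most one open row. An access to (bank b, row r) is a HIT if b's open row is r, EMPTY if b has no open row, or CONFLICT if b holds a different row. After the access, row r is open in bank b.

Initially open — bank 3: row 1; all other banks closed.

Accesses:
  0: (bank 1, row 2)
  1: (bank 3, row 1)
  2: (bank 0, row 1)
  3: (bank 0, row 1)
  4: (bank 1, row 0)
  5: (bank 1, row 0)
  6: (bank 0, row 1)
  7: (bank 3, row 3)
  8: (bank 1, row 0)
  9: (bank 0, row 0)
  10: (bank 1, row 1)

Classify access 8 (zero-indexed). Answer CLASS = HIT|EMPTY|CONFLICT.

CLASS = HIT

#0 (1,2) E
#1 (3,1) H  (was 1)
#2 (0,1) E
#3 (0,1) H  (was 1)
#4 (1,0) C  (was 2)
#5 (1,0) H  (was 0)
#6 (0,1) H  (was 1)
#7 (3,3) C  (was 1)
#8 (1,0) H  (was 0)
#9 (0,0) C  (was 1)
#10 (1,1) C  (was 0)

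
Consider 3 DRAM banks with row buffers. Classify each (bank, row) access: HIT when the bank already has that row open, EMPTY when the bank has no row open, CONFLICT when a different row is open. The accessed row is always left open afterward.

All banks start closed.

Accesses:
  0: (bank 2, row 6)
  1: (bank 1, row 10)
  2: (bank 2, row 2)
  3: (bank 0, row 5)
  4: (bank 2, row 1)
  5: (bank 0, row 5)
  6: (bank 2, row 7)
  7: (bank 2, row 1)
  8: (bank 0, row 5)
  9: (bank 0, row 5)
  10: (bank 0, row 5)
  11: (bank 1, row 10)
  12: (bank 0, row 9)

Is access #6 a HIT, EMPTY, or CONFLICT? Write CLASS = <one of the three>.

step 0: bank2 None->6 [EMPTY]
step 1: bank1 None->10 [EMPTY]
step 2: bank2 6->2 [CONFLICT]
step 3: bank0 None->5 [EMPTY]
step 4: bank2 2->1 [CONFLICT]
step 5: bank0 5->5 [HIT]
step 6: bank2 1->7 [CONFLICT]
step 7: bank2 7->1 [CONFLICT]
step 8: bank0 5->5 [HIT]
step 9: bank0 5->5 [HIT]
step 10: bank0 5->5 [HIT]
step 11: bank1 10->10 [HIT]
step 12: bank0 5->9 [CONFLICT]

CLASS = CONFLICT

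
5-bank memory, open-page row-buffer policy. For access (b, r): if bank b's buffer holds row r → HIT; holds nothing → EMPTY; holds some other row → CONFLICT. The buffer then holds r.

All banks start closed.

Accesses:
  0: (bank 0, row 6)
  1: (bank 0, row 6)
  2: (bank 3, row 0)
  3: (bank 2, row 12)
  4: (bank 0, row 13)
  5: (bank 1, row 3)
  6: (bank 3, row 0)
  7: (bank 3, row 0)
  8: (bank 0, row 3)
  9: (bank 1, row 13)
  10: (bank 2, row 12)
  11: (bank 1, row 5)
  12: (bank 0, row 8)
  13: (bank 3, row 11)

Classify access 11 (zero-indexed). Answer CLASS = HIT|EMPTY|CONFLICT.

CLASS = CONFLICT

0: bank 0 row 6 — prev None → EMPTY
1: bank 0 row 6 — prev 6 → HIT
2: bank 3 row 0 — prev None → EMPTY
3: bank 2 row 12 — prev None → EMPTY
4: bank 0 row 13 — prev 6 → CONFLICT
5: bank 1 row 3 — prev None → EMPTY
6: bank 3 row 0 — prev 0 → HIT
7: bank 3 row 0 — prev 0 → HIT
8: bank 0 row 3 — prev 13 → CONFLICT
9: bank 1 row 13 — prev 3 → CONFLICT
10: bank 2 row 12 — prev 12 → HIT
11: bank 1 row 5 — prev 13 → CONFLICT
12: bank 0 row 8 — prev 3 → CONFLICT
13: bank 3 row 11 — prev 0 → CONFLICT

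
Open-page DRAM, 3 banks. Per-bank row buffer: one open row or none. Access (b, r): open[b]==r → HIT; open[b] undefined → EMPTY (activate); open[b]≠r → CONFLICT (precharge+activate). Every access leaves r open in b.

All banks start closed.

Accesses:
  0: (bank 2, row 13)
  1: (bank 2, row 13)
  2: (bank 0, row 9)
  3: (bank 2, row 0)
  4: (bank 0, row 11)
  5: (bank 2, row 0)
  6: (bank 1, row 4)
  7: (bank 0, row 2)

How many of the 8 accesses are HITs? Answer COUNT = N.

COUNT = 2

#0 (2,13) E
#1 (2,13) H  (was 13)
#2 (0,9) E
#3 (2,0) C  (was 13)
#4 (0,11) C  (was 9)
#5 (2,0) H  (was 0)
#6 (1,4) E
#7 (0,2) C  (was 11)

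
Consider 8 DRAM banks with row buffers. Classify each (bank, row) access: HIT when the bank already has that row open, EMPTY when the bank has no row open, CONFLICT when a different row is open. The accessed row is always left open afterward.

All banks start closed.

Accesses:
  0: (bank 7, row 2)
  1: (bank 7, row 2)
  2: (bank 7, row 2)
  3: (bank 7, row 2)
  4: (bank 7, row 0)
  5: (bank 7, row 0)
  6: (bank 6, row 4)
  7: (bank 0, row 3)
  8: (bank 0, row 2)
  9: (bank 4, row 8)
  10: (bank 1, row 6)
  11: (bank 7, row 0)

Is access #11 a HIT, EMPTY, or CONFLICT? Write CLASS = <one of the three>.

CLASS = HIT

step 0: bank7 None->2 [EMPTY]
step 1: bank7 2->2 [HIT]
step 2: bank7 2->2 [HIT]
step 3: bank7 2->2 [HIT]
step 4: bank7 2->0 [CONFLICT]
step 5: bank7 0->0 [HIT]
step 6: bank6 None->4 [EMPTY]
step 7: bank0 None->3 [EMPTY]
step 8: bank0 3->2 [CONFLICT]
step 9: bank4 None->8 [EMPTY]
step 10: bank1 None->6 [EMPTY]
step 11: bank7 0->0 [HIT]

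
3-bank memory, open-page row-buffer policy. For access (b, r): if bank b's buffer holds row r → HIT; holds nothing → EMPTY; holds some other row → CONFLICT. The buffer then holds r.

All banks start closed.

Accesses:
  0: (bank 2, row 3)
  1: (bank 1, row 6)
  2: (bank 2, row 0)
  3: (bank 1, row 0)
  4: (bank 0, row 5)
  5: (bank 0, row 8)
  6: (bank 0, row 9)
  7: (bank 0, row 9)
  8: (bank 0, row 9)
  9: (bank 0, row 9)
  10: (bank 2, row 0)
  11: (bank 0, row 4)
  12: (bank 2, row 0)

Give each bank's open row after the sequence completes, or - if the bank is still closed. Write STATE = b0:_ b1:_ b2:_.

STATE = b0:4 b1:0 b2:0

#0 (2,3) E
#1 (1,6) E
#2 (2,0) C  (was 3)
#3 (1,0) C  (was 6)
#4 (0,5) E
#5 (0,8) C  (was 5)
#6 (0,9) C  (was 8)
#7 (0,9) H  (was 9)
#8 (0,9) H  (was 9)
#9 (0,9) H  (was 9)
#10 (2,0) H  (was 0)
#11 (0,4) C  (was 9)
#12 (2,0) H  (was 0)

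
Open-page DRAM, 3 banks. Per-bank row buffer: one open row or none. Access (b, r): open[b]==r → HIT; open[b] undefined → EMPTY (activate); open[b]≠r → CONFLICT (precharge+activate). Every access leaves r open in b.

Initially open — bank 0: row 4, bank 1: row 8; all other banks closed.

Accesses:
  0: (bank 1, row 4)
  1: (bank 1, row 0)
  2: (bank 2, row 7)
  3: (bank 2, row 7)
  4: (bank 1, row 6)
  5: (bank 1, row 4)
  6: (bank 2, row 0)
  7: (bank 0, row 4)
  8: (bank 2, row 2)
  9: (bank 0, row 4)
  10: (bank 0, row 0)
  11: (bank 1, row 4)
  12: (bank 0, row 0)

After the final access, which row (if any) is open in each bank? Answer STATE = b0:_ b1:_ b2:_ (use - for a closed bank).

0: bank 1 row 4 — prev 8 → CONFLICT
1: bank 1 row 0 — prev 4 → CONFLICT
2: bank 2 row 7 — prev None → EMPTY
3: bank 2 row 7 — prev 7 → HIT
4: bank 1 row 6 — prev 0 → CONFLICT
5: bank 1 row 4 — prev 6 → CONFLICT
6: bank 2 row 0 — prev 7 → CONFLICT
7: bank 0 row 4 — prev 4 → HIT
8: bank 2 row 2 — prev 0 → CONFLICT
9: bank 0 row 4 — prev 4 → HIT
10: bank 0 row 0 — prev 4 → CONFLICT
11: bank 1 row 4 — prev 4 → HIT
12: bank 0 row 0 — prev 0 → HIT

STATE = b0:0 b1:4 b2:2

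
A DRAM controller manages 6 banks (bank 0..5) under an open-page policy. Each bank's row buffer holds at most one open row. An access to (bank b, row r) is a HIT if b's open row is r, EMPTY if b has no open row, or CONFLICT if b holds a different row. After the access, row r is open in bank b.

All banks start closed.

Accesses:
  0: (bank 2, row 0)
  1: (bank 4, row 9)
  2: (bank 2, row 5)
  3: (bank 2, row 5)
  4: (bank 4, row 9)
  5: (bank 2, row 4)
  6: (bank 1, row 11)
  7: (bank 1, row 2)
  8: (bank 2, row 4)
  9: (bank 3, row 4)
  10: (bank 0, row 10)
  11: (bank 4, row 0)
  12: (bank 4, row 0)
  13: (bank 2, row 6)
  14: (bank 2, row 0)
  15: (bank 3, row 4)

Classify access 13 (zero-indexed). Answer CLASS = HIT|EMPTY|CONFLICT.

CLASS = CONFLICT

  [0] b2 r0: no row ⇒ E
  [1] b4 r9: no row ⇒ E
  [2] b2 r5: had r0 ⇒ C
  [3] b2 r5: had r5 ⇒ H
  [4] b4 r9: had r9 ⇒ H
  [5] b2 r4: had r5 ⇒ C
  [6] b1 r11: no row ⇒ E
  [7] b1 r2: had r11 ⇒ C
  [8] b2 r4: had r4 ⇒ H
  [9] b3 r4: no row ⇒ E
  [10] b0 r10: no row ⇒ E
  [11] b4 r0: had r9 ⇒ C
  [12] b4 r0: had r0 ⇒ H
  [13] b2 r6: had r4 ⇒ C
  [14] b2 r0: had r6 ⇒ C
  [15] b3 r4: had r4 ⇒ H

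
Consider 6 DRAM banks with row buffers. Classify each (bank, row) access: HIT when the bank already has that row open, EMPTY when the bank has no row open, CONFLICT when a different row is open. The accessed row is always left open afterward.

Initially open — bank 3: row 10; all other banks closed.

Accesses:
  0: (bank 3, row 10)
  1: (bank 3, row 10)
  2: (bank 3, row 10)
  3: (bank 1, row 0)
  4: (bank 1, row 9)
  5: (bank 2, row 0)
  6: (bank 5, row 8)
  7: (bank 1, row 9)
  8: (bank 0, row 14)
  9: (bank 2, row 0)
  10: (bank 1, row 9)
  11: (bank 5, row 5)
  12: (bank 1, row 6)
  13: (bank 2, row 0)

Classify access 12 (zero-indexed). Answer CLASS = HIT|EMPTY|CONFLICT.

CLASS = CONFLICT

0: bank 3 row 10 — prev 10 → HIT
1: bank 3 row 10 — prev 10 → HIT
2: bank 3 row 10 — prev 10 → HIT
3: bank 1 row 0 — prev None → EMPTY
4: bank 1 row 9 — prev 0 → CONFLICT
5: bank 2 row 0 — prev None → EMPTY
6: bank 5 row 8 — prev None → EMPTY
7: bank 1 row 9 — prev 9 → HIT
8: bank 0 row 14 — prev None → EMPTY
9: bank 2 row 0 — prev 0 → HIT
10: bank 1 row 9 — prev 9 → HIT
11: bank 5 row 5 — prev 8 → CONFLICT
12: bank 1 row 6 — prev 9 → CONFLICT
13: bank 2 row 0 — prev 0 → HIT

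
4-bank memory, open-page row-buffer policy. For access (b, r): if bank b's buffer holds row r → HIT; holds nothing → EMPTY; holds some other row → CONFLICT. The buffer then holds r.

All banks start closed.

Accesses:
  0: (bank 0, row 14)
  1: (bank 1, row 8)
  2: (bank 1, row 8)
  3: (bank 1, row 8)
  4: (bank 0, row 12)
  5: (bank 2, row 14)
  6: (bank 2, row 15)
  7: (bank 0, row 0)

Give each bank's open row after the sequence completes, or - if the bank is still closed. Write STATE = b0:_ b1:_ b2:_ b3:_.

step 0: bank0 None->14 [EMPTY]
step 1: bank1 None->8 [EMPTY]
step 2: bank1 8->8 [HIT]
step 3: bank1 8->8 [HIT]
step 4: bank0 14->12 [CONFLICT]
step 5: bank2 None->14 [EMPTY]
step 6: bank2 14->15 [CONFLICT]
step 7: bank0 12->0 [CONFLICT]

STATE = b0:0 b1:8 b2:15 b3:-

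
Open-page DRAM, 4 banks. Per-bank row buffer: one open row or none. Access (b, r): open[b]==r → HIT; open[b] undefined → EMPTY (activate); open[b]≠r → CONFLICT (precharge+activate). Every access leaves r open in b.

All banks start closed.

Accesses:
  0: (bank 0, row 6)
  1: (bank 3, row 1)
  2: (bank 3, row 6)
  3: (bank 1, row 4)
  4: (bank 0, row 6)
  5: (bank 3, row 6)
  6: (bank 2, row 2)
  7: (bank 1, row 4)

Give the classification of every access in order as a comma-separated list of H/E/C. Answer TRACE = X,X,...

0: bank 0 row 6 — prev None → EMPTY
1: bank 3 row 1 — prev None → EMPTY
2: bank 3 row 6 — prev 1 → CONFLICT
3: bank 1 row 4 — prev None → EMPTY
4: bank 0 row 6 — prev 6 → HIT
5: bank 3 row 6 — prev 6 → HIT
6: bank 2 row 2 — prev None → EMPTY
7: bank 1 row 4 — prev 4 → HIT

TRACE = E,E,C,E,H,H,E,H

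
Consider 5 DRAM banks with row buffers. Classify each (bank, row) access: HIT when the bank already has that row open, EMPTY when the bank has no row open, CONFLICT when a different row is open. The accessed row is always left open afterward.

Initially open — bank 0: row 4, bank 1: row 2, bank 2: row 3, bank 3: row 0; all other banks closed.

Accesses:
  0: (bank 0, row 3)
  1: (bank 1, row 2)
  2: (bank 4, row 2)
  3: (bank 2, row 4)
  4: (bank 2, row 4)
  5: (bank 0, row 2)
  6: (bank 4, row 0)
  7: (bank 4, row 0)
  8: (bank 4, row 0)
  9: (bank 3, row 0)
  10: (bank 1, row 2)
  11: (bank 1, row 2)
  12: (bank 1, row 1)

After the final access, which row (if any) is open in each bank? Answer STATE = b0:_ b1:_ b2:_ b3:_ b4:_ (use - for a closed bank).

STATE = b0:2 b1:1 b2:4 b3:0 b4:0

step 0: bank0 4->3 [CONFLICT]
step 1: bank1 2->2 [HIT]
step 2: bank4 None->2 [EMPTY]
step 3: bank2 3->4 [CONFLICT]
step 4: bank2 4->4 [HIT]
step 5: bank0 3->2 [CONFLICT]
step 6: bank4 2->0 [CONFLICT]
step 7: bank4 0->0 [HIT]
step 8: bank4 0->0 [HIT]
step 9: bank3 0->0 [HIT]
step 10: bank1 2->2 [HIT]
step 11: bank1 2->2 [HIT]
step 12: bank1 2->1 [CONFLICT]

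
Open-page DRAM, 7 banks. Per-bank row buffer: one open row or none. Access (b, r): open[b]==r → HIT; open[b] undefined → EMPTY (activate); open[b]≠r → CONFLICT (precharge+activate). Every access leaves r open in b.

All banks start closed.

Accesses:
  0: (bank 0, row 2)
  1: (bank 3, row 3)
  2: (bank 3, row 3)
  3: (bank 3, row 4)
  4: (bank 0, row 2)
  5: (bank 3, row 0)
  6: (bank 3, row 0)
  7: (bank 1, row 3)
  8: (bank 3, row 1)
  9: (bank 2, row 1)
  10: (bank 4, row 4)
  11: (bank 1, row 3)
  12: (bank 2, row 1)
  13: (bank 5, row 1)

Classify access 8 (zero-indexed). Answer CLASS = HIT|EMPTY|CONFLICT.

step 0: bank0 None->2 [EMPTY]
step 1: bank3 None->3 [EMPTY]
step 2: bank3 3->3 [HIT]
step 3: bank3 3->4 [CONFLICT]
step 4: bank0 2->2 [HIT]
step 5: bank3 4->0 [CONFLICT]
step 6: bank3 0->0 [HIT]
step 7: bank1 None->3 [EMPTY]
step 8: bank3 0->1 [CONFLICT]
step 9: bank2 None->1 [EMPTY]
step 10: bank4 None->4 [EMPTY]
step 11: bank1 3->3 [HIT]
step 12: bank2 1->1 [HIT]
step 13: bank5 None->1 [EMPTY]

CLASS = CONFLICT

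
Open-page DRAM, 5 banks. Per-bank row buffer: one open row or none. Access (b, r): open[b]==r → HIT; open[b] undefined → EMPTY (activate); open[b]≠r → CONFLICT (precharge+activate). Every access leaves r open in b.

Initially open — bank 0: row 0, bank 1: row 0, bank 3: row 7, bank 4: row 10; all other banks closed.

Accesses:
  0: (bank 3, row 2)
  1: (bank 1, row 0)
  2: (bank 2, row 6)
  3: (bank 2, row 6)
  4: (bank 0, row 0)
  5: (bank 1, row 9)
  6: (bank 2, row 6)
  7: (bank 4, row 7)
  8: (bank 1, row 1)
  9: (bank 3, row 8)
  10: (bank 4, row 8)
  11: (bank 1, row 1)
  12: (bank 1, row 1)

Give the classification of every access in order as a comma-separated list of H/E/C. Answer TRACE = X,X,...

TRACE = C,H,E,H,H,C,H,C,C,C,C,H,H

step 0: bank3 7->2 [CONFLICT]
step 1: bank1 0->0 [HIT]
step 2: bank2 None->6 [EMPTY]
step 3: bank2 6->6 [HIT]
step 4: bank0 0->0 [HIT]
step 5: bank1 0->9 [CONFLICT]
step 6: bank2 6->6 [HIT]
step 7: bank4 10->7 [CONFLICT]
step 8: bank1 9->1 [CONFLICT]
step 9: bank3 2->8 [CONFLICT]
step 10: bank4 7->8 [CONFLICT]
step 11: bank1 1->1 [HIT]
step 12: bank1 1->1 [HIT]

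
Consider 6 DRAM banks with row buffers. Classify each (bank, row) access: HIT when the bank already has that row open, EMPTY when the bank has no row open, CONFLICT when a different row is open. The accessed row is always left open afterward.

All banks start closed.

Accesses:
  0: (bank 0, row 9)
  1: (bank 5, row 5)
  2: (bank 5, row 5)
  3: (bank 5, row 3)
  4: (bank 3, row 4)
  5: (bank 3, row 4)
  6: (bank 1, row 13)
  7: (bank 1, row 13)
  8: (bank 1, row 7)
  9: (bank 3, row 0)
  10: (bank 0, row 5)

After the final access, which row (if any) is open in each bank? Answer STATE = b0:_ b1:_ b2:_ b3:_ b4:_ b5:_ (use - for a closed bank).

STATE = b0:5 b1:7 b2:- b3:0 b4:- b5:3

#0 (0,9) E
#1 (5,5) E
#2 (5,5) H  (was 5)
#3 (5,3) C  (was 5)
#4 (3,4) E
#5 (3,4) H  (was 4)
#6 (1,13) E
#7 (1,13) H  (was 13)
#8 (1,7) C  (was 13)
#9 (3,0) C  (was 4)
#10 (0,5) C  (was 9)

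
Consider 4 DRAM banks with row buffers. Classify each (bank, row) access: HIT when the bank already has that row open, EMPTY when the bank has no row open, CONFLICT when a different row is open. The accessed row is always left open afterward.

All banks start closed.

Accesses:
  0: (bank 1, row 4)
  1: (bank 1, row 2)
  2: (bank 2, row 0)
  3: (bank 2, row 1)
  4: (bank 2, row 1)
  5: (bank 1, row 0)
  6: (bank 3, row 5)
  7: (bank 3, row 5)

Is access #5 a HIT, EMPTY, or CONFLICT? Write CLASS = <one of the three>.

CLASS = CONFLICT

0: bank 1 row 4 — prev None → EMPTY
1: bank 1 row 2 — prev 4 → CONFLICT
2: bank 2 row 0 — prev None → EMPTY
3: bank 2 row 1 — prev 0 → CONFLICT
4: bank 2 row 1 — prev 1 → HIT
5: bank 1 row 0 — prev 2 → CONFLICT
6: bank 3 row 5 — prev None → EMPTY
7: bank 3 row 5 — prev 5 → HIT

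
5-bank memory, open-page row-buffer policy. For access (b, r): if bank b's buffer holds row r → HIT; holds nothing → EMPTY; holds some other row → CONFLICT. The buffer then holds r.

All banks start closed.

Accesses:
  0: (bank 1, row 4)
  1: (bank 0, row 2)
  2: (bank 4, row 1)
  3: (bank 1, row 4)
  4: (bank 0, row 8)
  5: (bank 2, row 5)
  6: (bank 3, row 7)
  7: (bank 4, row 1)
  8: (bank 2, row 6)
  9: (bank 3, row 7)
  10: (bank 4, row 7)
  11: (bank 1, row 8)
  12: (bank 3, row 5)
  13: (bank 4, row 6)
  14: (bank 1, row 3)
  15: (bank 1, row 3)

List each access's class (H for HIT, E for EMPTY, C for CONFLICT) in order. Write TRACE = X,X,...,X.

TRACE = E,E,E,H,C,E,E,H,C,H,C,C,C,C,C,H

step 0: bank1 None->4 [EMPTY]
step 1: bank0 None->2 [EMPTY]
step 2: bank4 None->1 [EMPTY]
step 3: bank1 4->4 [HIT]
step 4: bank0 2->8 [CONFLICT]
step 5: bank2 None->5 [EMPTY]
step 6: bank3 None->7 [EMPTY]
step 7: bank4 1->1 [HIT]
step 8: bank2 5->6 [CONFLICT]
step 9: bank3 7->7 [HIT]
step 10: bank4 1->7 [CONFLICT]
step 11: bank1 4->8 [CONFLICT]
step 12: bank3 7->5 [CONFLICT]
step 13: bank4 7->6 [CONFLICT]
step 14: bank1 8->3 [CONFLICT]
step 15: bank1 3->3 [HIT]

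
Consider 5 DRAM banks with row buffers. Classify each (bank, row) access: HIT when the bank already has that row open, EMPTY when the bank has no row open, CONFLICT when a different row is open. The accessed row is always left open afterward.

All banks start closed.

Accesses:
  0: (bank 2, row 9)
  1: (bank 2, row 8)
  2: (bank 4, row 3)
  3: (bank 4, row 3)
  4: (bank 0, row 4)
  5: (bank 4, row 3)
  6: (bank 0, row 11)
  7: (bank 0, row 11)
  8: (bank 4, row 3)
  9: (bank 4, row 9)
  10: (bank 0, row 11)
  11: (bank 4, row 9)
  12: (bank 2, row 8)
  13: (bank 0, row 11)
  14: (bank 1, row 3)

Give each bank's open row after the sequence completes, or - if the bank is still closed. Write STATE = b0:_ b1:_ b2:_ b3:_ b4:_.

  [0] b2 r9: no row ⇒ E
  [1] b2 r8: had r9 ⇒ C
  [2] b4 r3: no row ⇒ E
  [3] b4 r3: had r3 ⇒ H
  [4] b0 r4: no row ⇒ E
  [5] b4 r3: had r3 ⇒ H
  [6] b0 r11: had r4 ⇒ C
  [7] b0 r11: had r11 ⇒ H
  [8] b4 r3: had r3 ⇒ H
  [9] b4 r9: had r3 ⇒ C
  [10] b0 r11: had r11 ⇒ H
  [11] b4 r9: had r9 ⇒ H
  [12] b2 r8: had r8 ⇒ H
  [13] b0 r11: had r11 ⇒ H
  [14] b1 r3: no row ⇒ E

STATE = b0:11 b1:3 b2:8 b3:- b4:9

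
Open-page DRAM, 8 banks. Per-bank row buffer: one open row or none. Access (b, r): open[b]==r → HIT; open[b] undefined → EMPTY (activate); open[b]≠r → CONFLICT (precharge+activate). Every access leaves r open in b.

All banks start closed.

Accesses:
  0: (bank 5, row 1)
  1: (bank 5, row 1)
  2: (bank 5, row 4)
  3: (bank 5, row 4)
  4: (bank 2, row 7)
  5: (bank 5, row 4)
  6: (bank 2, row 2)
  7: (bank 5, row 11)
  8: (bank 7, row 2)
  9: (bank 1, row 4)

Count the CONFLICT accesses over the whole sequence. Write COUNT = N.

  [0] b5 r1: no row ⇒ E
  [1] b5 r1: had r1 ⇒ H
  [2] b5 r4: had r1 ⇒ C
  [3] b5 r4: had r4 ⇒ H
  [4] b2 r7: no row ⇒ E
  [5] b5 r4: had r4 ⇒ H
  [6] b2 r2: had r7 ⇒ C
  [7] b5 r11: had r4 ⇒ C
  [8] b7 r2: no row ⇒ E
  [9] b1 r4: no row ⇒ E

COUNT = 3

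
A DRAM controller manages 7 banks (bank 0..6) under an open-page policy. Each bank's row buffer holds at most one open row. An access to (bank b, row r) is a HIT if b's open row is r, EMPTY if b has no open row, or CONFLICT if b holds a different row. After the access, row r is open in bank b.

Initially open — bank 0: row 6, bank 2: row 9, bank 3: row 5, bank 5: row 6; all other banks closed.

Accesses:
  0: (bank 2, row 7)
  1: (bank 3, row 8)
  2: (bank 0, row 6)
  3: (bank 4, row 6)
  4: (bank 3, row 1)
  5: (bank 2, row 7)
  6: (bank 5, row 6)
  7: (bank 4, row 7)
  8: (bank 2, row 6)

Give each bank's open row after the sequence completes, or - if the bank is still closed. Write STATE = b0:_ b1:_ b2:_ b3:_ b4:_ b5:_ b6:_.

step 0: bank2 9->7 [CONFLICT]
step 1: bank3 5->8 [CONFLICT]
step 2: bank0 6->6 [HIT]
step 3: bank4 None->6 [EMPTY]
step 4: bank3 8->1 [CONFLICT]
step 5: bank2 7->7 [HIT]
step 6: bank5 6->6 [HIT]
step 7: bank4 6->7 [CONFLICT]
step 8: bank2 7->6 [CONFLICT]

STATE = b0:6 b1:- b2:6 b3:1 b4:7 b5:6 b6:-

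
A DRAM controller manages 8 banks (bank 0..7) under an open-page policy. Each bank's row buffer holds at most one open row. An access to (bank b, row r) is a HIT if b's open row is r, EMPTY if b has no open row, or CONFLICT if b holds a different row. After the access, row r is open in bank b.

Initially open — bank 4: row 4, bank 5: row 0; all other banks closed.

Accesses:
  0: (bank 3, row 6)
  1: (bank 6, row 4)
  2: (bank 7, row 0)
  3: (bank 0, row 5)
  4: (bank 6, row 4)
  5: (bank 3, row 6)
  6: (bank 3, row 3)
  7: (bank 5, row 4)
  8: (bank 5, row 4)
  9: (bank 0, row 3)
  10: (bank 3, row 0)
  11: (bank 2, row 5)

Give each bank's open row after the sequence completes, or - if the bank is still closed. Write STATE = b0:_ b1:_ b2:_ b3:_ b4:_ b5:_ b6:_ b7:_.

STATE = b0:3 b1:- b2:5 b3:0 b4:4 b5:4 b6:4 b7:0

#0 (3,6) E
#1 (6,4) E
#2 (7,0) E
#3 (0,5) E
#4 (6,4) H  (was 4)
#5 (3,6) H  (was 6)
#6 (3,3) C  (was 6)
#7 (5,4) C  (was 0)
#8 (5,4) H  (was 4)
#9 (0,3) C  (was 5)
#10 (3,0) C  (was 3)
#11 (2,5) E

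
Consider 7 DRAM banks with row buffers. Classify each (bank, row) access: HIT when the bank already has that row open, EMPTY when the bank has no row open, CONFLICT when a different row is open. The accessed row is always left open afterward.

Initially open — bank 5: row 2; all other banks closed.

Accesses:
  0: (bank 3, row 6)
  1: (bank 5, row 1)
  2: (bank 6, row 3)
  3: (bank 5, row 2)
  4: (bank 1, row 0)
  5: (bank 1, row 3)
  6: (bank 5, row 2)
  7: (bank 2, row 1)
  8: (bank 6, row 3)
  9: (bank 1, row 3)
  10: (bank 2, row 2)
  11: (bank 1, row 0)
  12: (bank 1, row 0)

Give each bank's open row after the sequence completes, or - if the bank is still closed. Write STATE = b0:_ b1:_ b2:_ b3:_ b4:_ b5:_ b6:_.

#0 (3,6) E
#1 (5,1) C  (was 2)
#2 (6,3) E
#3 (5,2) C  (was 1)
#4 (1,0) E
#5 (1,3) C  (was 0)
#6 (5,2) H  (was 2)
#7 (2,1) E
#8 (6,3) H  (was 3)
#9 (1,3) H  (was 3)
#10 (2,2) C  (was 1)
#11 (1,0) C  (was 3)
#12 (1,0) H  (was 0)

STATE = b0:- b1:0 b2:2 b3:6 b4:- b5:2 b6:3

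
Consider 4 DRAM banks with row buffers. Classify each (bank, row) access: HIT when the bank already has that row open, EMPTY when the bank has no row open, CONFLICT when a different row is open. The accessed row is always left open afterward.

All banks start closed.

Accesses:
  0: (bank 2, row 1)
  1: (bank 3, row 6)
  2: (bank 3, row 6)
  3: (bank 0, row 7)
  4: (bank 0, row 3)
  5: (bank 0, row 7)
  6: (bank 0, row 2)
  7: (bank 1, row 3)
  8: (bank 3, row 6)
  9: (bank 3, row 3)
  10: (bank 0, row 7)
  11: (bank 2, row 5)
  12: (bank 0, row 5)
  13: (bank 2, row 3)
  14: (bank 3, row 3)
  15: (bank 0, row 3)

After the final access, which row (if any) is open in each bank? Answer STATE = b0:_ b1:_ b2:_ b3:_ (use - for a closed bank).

  [0] b2 r1: no row ⇒ E
  [1] b3 r6: no row ⇒ E
  [2] b3 r6: had r6 ⇒ H
  [3] b0 r7: no row ⇒ E
  [4] b0 r3: had r7 ⇒ C
  [5] b0 r7: had r3 ⇒ C
  [6] b0 r2: had r7 ⇒ C
  [7] b1 r3: no row ⇒ E
  [8] b3 r6: had r6 ⇒ H
  [9] b3 r3: had r6 ⇒ C
  [10] b0 r7: had r2 ⇒ C
  [11] b2 r5: had r1 ⇒ C
  [12] b0 r5: had r7 ⇒ C
  [13] b2 r3: had r5 ⇒ C
  [14] b3 r3: had r3 ⇒ H
  [15] b0 r3: had r5 ⇒ C

STATE = b0:3 b1:3 b2:3 b3:3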